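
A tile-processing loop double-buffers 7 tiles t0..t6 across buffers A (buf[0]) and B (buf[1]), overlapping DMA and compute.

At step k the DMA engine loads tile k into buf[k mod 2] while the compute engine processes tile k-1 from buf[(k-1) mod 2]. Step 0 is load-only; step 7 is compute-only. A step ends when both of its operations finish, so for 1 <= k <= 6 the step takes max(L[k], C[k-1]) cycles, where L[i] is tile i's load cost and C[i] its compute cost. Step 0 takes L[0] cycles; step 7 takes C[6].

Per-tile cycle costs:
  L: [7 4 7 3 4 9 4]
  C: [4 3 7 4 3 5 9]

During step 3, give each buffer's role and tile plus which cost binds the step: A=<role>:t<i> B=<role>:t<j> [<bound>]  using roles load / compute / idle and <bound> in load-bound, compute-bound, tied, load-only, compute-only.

step 3: A=compute:t2 B=load:t3 [compute-bound]

  0. 7=7c; end=7; A:t0 B:-
  1. max(4,4)=4c; end=11; A:t0 B:t1
  2. max(7,3)=7c; end=18; A:t2 B:t1
  3. max(3,7)=7c; end=25; A:t2 B:t3
  4. max(4,4)=4c; end=29; A:t4 B:t3
  5. max(9,3)=9c; end=38; A:t4 B:t5
  6. max(4,5)=5c; end=43; A:t6 B:t5
  7. 9=9c; end=52; A:t6 B:t5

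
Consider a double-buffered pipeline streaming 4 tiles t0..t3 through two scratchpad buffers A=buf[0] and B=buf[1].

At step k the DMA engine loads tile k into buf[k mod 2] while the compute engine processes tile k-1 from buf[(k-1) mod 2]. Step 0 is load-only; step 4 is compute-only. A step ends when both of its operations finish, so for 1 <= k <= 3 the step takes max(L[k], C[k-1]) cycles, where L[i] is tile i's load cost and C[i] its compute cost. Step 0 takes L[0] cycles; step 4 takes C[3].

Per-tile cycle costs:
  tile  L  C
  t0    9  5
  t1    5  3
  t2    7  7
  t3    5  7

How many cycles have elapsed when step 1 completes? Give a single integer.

end_cycle[1] = 14

  0. 9=9c; end=9; A:t0 B:-
  1. max(5,5)=5c; end=14; A:t0 B:t1
  2. max(7,3)=7c; end=21; A:t2 B:t1
  3. max(5,7)=7c; end=28; A:t2 B:t3
  4. 7=7c; end=35; A:t2 B:t3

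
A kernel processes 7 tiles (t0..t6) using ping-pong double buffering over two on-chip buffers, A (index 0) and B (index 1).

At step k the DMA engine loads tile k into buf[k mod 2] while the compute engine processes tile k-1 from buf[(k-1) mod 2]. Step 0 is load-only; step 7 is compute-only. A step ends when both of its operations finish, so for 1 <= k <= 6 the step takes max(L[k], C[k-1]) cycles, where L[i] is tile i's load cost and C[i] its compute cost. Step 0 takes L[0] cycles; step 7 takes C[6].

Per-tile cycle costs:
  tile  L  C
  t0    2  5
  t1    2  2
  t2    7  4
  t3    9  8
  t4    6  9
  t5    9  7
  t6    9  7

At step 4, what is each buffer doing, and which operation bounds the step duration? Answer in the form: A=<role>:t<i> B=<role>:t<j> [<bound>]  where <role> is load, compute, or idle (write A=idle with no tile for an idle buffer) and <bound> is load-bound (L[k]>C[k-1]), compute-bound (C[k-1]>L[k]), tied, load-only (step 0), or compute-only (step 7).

step 4: A=load:t4 B=compute:t3 [compute-bound]

  0. 2=2c; end=2; A:t0 B:-
  1. max(2,5)=5c; end=7; A:t0 B:t1
  2. max(7,2)=7c; end=14; A:t2 B:t1
  3. max(9,4)=9c; end=23; A:t2 B:t3
  4. max(6,8)=8c; end=31; A:t4 B:t3
  5. max(9,9)=9c; end=40; A:t4 B:t5
  6. max(9,7)=9c; end=49; A:t6 B:t5
  7. 7=7c; end=56; A:t6 B:t5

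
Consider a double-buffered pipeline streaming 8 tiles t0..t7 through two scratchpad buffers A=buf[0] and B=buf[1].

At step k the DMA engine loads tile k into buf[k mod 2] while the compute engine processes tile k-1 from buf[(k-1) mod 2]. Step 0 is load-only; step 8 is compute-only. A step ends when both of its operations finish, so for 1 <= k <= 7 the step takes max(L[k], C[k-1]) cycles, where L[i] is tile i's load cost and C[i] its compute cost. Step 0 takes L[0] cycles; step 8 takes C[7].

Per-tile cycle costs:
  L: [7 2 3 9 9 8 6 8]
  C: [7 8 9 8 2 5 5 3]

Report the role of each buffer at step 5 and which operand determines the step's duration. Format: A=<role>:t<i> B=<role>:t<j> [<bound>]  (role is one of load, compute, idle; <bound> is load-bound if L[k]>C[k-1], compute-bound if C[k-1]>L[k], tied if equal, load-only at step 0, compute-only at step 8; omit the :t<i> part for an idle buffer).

step 0: L[0]=7 → dur=7, Σ=7 | A=load:t0 B=idle [load-only]
step 1: L[1]=2 C[0]=7 → dur=7, Σ=14 | A=compute:t0 B=load:t1 [compute-bound]
step 2: L[2]=3 C[1]=8 → dur=8, Σ=22 | A=load:t2 B=compute:t1 [compute-bound]
step 3: L[3]=9 C[2]=9 → dur=9, Σ=31 | A=compute:t2 B=load:t3 [tied]
step 4: L[4]=9 C[3]=8 → dur=9, Σ=40 | A=load:t4 B=compute:t3 [load-bound]
step 5: L[5]=8 C[4]=2 → dur=8, Σ=48 | A=compute:t4 B=load:t5 [load-bound]
step 6: L[6]=6 C[5]=5 → dur=6, Σ=54 | A=load:t6 B=compute:t5 [load-bound]
step 7: L[7]=8 C[6]=5 → dur=8, Σ=62 | A=compute:t6 B=load:t7 [load-bound]
step 8: C[7]=3 → dur=3, Σ=65 | A=idle B=compute:t7 [compute-only]

step 5: A=compute:t4 B=load:t5 [load-bound]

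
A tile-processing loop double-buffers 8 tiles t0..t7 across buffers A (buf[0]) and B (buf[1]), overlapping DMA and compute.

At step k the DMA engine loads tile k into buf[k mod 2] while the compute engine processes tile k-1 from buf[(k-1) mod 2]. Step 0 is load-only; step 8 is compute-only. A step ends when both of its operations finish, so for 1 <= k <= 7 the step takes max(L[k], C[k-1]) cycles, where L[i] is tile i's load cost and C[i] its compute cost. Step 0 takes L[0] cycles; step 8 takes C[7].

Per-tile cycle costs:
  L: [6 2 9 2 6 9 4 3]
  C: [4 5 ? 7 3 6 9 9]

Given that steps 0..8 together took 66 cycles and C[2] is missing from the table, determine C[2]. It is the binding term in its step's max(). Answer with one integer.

step 0 = dur = L[0]=6 = 6
step 1 = dur = max(L[1]=2, C[0]=4) = 4
step 2 = dur = max(L[2]=9, C[1]=5) = 9
step 3 = dur = max(L[3]=2, C[2]=?) = C[2]  (unknown; binding)
step 4 = dur = max(L[4]=6, C[3]=7) = 7
step 5 = dur = max(L[5]=9, C[4]=3) = 9
step 6 = dur = max(L[6]=4, C[5]=6) = 6
step 7 = dur = max(L[7]=3, C[6]=9) = 9
step 8 = dur = C[7]=9 = 9
sum of known step durations = 59
dur[3] = total - known = 66 - 59 = 7
C[2] is the binding max in step 3, so C[2] = dur[3] = 7

C[2] = 7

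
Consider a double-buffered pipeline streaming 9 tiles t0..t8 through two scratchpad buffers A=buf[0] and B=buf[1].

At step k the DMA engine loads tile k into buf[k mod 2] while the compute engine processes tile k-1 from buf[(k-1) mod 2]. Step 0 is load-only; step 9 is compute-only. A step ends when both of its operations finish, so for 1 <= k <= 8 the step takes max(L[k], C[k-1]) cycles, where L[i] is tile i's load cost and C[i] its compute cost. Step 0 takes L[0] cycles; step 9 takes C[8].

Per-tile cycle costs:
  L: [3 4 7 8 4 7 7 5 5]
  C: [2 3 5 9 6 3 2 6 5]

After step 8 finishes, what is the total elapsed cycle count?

  0. 3=3c; end=3; A:t0 B:-
  1. max(4,2)=4c; end=7; A:t0 B:t1
  2. max(7,3)=7c; end=14; A:t2 B:t1
  3. max(8,5)=8c; end=22; A:t2 B:t3
  4. max(4,9)=9c; end=31; A:t4 B:t3
  5. max(7,6)=7c; end=38; A:t4 B:t5
  6. max(7,3)=7c; end=45; A:t6 B:t5
  7. max(5,2)=5c; end=50; A:t6 B:t7
  8. max(5,6)=6c; end=56; A:t8 B:t7
  9. 5=5c; end=61; A:t8 B:t7

end_cycle[8] = 56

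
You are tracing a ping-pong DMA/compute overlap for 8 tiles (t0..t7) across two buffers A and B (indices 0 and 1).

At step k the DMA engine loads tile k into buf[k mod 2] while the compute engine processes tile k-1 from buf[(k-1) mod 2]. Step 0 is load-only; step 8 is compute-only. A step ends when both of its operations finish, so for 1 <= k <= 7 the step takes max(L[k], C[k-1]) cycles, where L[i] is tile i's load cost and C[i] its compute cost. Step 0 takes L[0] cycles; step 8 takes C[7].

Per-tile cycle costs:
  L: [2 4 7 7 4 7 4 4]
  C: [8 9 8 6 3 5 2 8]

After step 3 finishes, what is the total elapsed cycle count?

k=0 load=t0/2c comp=- wait=2 total=2
k=1 load=t1/4c comp=t0/8c wait=8 total=10
k=2 load=t2/7c comp=t1/9c wait=9 total=19
k=3 load=t3/7c comp=t2/8c wait=8 total=27
k=4 load=t4/4c comp=t3/6c wait=6 total=33
k=5 load=t5/7c comp=t4/3c wait=7 total=40
k=6 load=t6/4c comp=t5/5c wait=5 total=45
k=7 load=t7/4c comp=t6/2c wait=4 total=49
k=8 load=- comp=t7/8c wait=8 total=57

end_cycle[3] = 27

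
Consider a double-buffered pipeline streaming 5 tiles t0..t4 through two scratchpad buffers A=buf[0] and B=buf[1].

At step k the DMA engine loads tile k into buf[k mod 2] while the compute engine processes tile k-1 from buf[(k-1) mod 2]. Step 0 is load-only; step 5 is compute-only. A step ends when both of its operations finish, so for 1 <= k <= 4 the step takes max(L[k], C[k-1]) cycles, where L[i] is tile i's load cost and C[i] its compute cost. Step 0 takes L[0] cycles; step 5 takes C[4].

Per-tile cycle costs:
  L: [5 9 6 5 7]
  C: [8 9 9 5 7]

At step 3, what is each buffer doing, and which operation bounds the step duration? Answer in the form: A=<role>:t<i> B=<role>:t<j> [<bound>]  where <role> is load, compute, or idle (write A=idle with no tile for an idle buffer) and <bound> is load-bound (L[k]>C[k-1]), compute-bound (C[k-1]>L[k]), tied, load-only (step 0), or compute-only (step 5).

step 3: A=compute:t2 B=load:t3 [compute-bound]

[0] DMA t0→A (5c) ∥ CU idle ⇒ 5c, clock 5
[1] DMA t1→B (9c) ∥ CU A:t0 (8c) ⇒ 9c, clock 14
[2] DMA t2→A (6c) ∥ CU B:t1 (9c) ⇒ 9c, clock 23
[3] DMA t3→B (5c) ∥ CU A:t2 (9c) ⇒ 9c, clock 32
[4] DMA t4→A (7c) ∥ CU B:t3 (5c) ⇒ 7c, clock 39
[5] DMA idle ∥ CU A:t4 (7c) ⇒ 7c, clock 46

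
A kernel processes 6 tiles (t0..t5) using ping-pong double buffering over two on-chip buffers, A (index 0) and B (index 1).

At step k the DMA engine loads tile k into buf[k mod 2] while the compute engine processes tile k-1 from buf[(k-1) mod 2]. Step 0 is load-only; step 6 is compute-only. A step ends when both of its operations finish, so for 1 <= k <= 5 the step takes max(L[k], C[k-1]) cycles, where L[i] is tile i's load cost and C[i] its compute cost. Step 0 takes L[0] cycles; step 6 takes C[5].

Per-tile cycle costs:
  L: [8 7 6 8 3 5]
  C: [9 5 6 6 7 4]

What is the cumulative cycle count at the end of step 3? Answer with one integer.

  0. 8=8c; end=8; A:t0 B:-
  1. max(7,9)=9c; end=17; A:t0 B:t1
  2. max(6,5)=6c; end=23; A:t2 B:t1
  3. max(8,6)=8c; end=31; A:t2 B:t3
  4. max(3,6)=6c; end=37; A:t4 B:t3
  5. max(5,7)=7c; end=44; A:t4 B:t5
  6. 4=4c; end=48; A:t4 B:t5

end_cycle[3] = 31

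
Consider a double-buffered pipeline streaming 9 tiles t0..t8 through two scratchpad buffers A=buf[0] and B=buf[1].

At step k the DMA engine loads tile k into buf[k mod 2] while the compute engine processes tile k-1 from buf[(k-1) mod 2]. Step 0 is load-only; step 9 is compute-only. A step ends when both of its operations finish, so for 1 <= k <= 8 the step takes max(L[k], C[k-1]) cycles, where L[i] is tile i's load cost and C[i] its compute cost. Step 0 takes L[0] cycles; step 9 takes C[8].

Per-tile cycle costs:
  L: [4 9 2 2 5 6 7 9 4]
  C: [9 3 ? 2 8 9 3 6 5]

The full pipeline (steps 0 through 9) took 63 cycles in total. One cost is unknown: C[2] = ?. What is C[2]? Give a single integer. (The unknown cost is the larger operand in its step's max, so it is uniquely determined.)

C[2] = 5

step 0 = dur = L[0]=4 = 4
step 1 = dur = max(L[1]=9, C[0]=9) = 9
step 2 = dur = max(L[2]=2, C[1]=3) = 3
step 3 = dur = max(L[3]=2, C[2]=?) = C[2]  (unknown; binding)
step 4 = dur = max(L[4]=5, C[3]=2) = 5
step 5 = dur = max(L[5]=6, C[4]=8) = 8
step 6 = dur = max(L[6]=7, C[5]=9) = 9
step 7 = dur = max(L[7]=9, C[6]=3) = 9
step 8 = dur = max(L[8]=4, C[7]=6) = 6
step 9 = dur = C[8]=5 = 5
sum of known step durations = 58
dur[3] = total - known = 63 - 58 = 5
C[2] is the binding max in step 3, so C[2] = dur[3] = 5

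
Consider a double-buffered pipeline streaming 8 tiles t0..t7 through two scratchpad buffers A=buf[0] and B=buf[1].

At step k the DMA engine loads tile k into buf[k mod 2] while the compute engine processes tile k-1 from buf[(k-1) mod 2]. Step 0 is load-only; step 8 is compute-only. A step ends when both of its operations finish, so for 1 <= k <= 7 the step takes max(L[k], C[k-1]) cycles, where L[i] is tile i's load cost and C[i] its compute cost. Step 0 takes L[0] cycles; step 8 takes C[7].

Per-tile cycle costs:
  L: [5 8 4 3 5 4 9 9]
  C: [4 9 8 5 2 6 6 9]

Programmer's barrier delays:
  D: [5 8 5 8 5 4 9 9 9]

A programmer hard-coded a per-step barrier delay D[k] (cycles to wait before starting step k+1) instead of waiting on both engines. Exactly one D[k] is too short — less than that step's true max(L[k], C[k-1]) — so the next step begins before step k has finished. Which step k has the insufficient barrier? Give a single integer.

k=0 barrier L[0]=5→5c, D[0]=5 ok
k=1 barrier max(L[1]=8,C[0]=4)→8c, D[1]=8 ok
k=2 barrier max(L[2]=4,C[1]=9)→9c, D[2]=5 SHORT
k=3 barrier max(L[3]=3,C[2]=8)→8c, D[3]=8 ok
k=4 barrier max(L[4]=5,C[3]=5)→5c, D[4]=5 ok
k=5 barrier max(L[5]=4,C[4]=2)→4c, D[5]=4 ok
k=6 barrier max(L[6]=9,C[5]=6)→9c, D[6]=9 ok
k=7 barrier max(L[7]=9,C[6]=6)→9c, D[7]=9 ok
k=8 barrier C[7]=9→9c, D[8]=9 ok

hazard at step 2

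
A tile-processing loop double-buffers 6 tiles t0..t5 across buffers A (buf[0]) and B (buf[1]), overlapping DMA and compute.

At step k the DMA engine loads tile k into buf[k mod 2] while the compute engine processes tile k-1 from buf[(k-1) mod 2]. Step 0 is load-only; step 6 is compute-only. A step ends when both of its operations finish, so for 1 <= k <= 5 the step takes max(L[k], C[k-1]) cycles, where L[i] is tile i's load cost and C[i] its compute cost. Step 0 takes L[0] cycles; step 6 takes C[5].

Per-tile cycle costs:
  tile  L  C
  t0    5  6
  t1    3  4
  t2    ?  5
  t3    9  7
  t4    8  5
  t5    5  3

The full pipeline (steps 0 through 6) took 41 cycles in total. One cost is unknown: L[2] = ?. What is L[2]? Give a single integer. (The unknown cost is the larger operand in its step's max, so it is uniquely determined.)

L[2] = 5

step 0 | dur = L[0]=5 = 5
step 1 | dur = max(L[1]=3, C[0]=6) = 6
step 2 | dur = max(L[2]=?, C[1]=4) = L[2]  (unknown; binding)
step 3 | dur = max(L[3]=9, C[2]=5) = 9
step 4 | dur = max(L[4]=8, C[3]=7) = 8
step 5 | dur = max(L[5]=5, C[4]=5) = 5
step 6 | dur = C[5]=3 = 3
sum of known step durations = 36
dur[2] = total - known = 41 - 36 = 5
L[2] is the binding max in step 2, so L[2] = dur[2] = 5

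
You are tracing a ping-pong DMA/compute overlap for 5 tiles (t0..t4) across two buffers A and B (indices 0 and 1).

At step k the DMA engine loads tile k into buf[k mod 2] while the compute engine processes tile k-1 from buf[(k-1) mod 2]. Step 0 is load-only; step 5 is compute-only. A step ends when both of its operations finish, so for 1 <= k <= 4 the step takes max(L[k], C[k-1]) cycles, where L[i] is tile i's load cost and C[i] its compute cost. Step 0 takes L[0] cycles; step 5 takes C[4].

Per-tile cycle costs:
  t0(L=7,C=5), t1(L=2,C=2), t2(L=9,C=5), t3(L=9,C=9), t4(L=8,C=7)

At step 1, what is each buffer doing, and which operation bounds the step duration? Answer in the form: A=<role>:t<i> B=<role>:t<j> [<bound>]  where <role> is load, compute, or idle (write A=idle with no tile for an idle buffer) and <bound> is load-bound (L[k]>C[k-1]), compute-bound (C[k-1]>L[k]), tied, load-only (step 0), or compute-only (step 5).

step 1: A=compute:t0 B=load:t1 [compute-bound]

[0] DMA t0→A (7c) ∥ CU idle ⇒ 7c, clock 7
[1] DMA t1→B (2c) ∥ CU A:t0 (5c) ⇒ 5c, clock 12
[2] DMA t2→A (9c) ∥ CU B:t1 (2c) ⇒ 9c, clock 21
[3] DMA t3→B (9c) ∥ CU A:t2 (5c) ⇒ 9c, clock 30
[4] DMA t4→A (8c) ∥ CU B:t3 (9c) ⇒ 9c, clock 39
[5] DMA idle ∥ CU A:t4 (7c) ⇒ 7c, clock 46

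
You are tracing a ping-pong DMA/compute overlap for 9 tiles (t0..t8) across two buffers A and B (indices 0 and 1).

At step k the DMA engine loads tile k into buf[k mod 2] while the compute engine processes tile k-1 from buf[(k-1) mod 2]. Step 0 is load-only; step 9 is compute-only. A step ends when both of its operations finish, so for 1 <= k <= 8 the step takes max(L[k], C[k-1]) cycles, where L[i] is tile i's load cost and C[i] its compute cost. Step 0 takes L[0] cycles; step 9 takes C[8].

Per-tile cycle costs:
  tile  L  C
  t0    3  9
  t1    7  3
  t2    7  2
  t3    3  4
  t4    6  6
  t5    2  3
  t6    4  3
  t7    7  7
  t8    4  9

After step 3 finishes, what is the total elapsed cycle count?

end_cycle[3] = 22

  0. 3=3c; end=3; A:t0 B:-
  1. max(7,9)=9c; end=12; A:t0 B:t1
  2. max(7,3)=7c; end=19; A:t2 B:t1
  3. max(3,2)=3c; end=22; A:t2 B:t3
  4. max(6,4)=6c; end=28; A:t4 B:t3
  5. max(2,6)=6c; end=34; A:t4 B:t5
  6. max(4,3)=4c; end=38; A:t6 B:t5
  7. max(7,3)=7c; end=45; A:t6 B:t7
  8. max(4,7)=7c; end=52; A:t8 B:t7
  9. 9=9c; end=61; A:t8 B:t7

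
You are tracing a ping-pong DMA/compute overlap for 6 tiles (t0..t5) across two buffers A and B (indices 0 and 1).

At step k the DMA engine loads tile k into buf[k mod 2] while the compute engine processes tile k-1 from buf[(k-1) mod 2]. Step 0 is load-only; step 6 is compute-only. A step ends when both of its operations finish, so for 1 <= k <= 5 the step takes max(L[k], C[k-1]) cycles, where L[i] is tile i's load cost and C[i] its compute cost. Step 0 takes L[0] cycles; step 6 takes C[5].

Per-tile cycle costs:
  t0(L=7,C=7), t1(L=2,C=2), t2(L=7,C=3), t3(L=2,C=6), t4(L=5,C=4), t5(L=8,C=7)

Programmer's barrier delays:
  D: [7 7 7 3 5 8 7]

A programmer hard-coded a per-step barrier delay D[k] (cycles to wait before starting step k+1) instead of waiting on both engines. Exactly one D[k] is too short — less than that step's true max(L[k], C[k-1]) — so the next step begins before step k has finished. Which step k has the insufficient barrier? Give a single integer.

hazard at step 4

[0] required=L[0]=7=7 vs D=7 ok
[1] required=max(L[1]=2,C[0]=7)=7 vs D=7 ok
[2] required=max(L[2]=7,C[1]=2)=7 vs D=7 ok
[3] required=max(L[3]=2,C[2]=3)=3 vs D=3 ok
[4] required=max(L[4]=5,C[3]=6)=6 vs D=5 SHORT
[5] required=max(L[5]=8,C[4]=4)=8 vs D=8 ok
[6] required=C[5]=7=7 vs D=7 ok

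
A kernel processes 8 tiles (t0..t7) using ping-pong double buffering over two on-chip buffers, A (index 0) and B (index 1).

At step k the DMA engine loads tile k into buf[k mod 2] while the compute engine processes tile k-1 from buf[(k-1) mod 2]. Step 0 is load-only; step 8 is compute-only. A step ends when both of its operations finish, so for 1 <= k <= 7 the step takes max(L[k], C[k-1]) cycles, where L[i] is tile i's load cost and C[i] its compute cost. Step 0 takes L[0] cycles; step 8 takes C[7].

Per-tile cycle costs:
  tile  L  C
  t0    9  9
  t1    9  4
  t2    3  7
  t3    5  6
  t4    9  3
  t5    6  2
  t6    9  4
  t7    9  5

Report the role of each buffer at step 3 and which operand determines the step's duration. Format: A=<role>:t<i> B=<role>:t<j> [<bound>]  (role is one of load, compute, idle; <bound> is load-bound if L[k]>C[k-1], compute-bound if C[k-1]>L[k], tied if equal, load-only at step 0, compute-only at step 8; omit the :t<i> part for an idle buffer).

[0] DMA t0→A (9c) ∥ CU idle ⇒ 9c, clock 9
[1] DMA t1→B (9c) ∥ CU A:t0 (9c) ⇒ 9c, clock 18
[2] DMA t2→A (3c) ∥ CU B:t1 (4c) ⇒ 4c, clock 22
[3] DMA t3→B (5c) ∥ CU A:t2 (7c) ⇒ 7c, clock 29
[4] DMA t4→A (9c) ∥ CU B:t3 (6c) ⇒ 9c, clock 38
[5] DMA t5→B (6c) ∥ CU A:t4 (3c) ⇒ 6c, clock 44
[6] DMA t6→A (9c) ∥ CU B:t5 (2c) ⇒ 9c, clock 53
[7] DMA t7→B (9c) ∥ CU A:t6 (4c) ⇒ 9c, clock 62
[8] DMA idle ∥ CU B:t7 (5c) ⇒ 5c, clock 67

step 3: A=compute:t2 B=load:t3 [compute-bound]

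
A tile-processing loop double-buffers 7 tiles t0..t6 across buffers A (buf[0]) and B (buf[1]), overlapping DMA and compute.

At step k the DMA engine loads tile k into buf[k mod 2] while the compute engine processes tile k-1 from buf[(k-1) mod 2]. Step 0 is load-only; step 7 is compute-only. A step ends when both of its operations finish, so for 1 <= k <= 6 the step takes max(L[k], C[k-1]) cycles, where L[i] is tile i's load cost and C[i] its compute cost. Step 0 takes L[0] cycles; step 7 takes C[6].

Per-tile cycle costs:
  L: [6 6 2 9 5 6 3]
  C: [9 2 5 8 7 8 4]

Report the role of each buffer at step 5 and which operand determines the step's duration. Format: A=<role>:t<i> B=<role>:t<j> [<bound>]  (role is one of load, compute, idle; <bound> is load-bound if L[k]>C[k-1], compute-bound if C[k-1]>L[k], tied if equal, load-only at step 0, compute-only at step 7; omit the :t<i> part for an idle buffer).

  0. 6=6c; end=6; A:t0 B:-
  1. max(6,9)=9c; end=15; A:t0 B:t1
  2. max(2,2)=2c; end=17; A:t2 B:t1
  3. max(9,5)=9c; end=26; A:t2 B:t3
  4. max(5,8)=8c; end=34; A:t4 B:t3
  5. max(6,7)=7c; end=41; A:t4 B:t5
  6. max(3,8)=8c; end=49; A:t6 B:t5
  7. 4=4c; end=53; A:t6 B:t5

step 5: A=compute:t4 B=load:t5 [compute-bound]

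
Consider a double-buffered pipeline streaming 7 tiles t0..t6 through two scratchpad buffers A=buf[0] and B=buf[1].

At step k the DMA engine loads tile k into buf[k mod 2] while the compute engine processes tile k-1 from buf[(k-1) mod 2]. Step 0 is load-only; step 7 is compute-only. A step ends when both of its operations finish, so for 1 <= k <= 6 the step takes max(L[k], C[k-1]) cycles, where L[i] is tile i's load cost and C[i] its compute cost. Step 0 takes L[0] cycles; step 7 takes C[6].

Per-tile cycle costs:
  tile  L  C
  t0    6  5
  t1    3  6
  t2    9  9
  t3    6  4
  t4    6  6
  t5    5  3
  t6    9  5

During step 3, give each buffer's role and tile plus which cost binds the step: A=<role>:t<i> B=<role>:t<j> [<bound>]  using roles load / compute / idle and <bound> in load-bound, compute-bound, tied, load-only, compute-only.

k=0 load=t0/6c comp=- wait=6 total=6
k=1 load=t1/3c comp=t0/5c wait=5 total=11
k=2 load=t2/9c comp=t1/6c wait=9 total=20
k=3 load=t3/6c comp=t2/9c wait=9 total=29
k=4 load=t4/6c comp=t3/4c wait=6 total=35
k=5 load=t5/5c comp=t4/6c wait=6 total=41
k=6 load=t6/9c comp=t5/3c wait=9 total=50
k=7 load=- comp=t6/5c wait=5 total=55

step 3: A=compute:t2 B=load:t3 [compute-bound]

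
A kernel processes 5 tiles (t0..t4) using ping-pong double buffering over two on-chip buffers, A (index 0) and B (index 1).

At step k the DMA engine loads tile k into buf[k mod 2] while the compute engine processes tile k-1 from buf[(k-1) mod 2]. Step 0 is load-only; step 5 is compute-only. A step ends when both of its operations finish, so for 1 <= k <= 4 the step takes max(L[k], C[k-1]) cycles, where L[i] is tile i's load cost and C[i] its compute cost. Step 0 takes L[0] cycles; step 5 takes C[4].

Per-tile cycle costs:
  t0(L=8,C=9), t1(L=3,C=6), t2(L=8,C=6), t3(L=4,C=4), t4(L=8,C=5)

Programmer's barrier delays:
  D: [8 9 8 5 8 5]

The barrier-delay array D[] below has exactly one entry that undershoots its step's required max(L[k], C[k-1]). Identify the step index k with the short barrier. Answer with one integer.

hazard at step 3

[0] required=L[0]=8=8 vs D=8 ok
[1] required=max(L[1]=3,C[0]=9)=9 vs D=9 ok
[2] required=max(L[2]=8,C[1]=6)=8 vs D=8 ok
[3] required=max(L[3]=4,C[2]=6)=6 vs D=5 SHORT
[4] required=max(L[4]=8,C[3]=4)=8 vs D=8 ok
[5] required=C[4]=5=5 vs D=5 ok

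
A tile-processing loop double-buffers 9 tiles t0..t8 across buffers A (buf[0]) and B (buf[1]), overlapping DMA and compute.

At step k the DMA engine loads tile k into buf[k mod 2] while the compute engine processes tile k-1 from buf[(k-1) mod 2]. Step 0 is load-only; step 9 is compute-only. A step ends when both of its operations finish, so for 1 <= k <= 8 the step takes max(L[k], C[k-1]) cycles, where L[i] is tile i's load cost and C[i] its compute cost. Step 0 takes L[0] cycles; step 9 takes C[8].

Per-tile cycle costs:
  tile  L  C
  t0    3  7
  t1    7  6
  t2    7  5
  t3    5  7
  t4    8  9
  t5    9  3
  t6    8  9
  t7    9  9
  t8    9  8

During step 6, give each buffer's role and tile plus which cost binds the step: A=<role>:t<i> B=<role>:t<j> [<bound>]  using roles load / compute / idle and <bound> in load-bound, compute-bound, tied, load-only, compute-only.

[0] DMA t0→A (3c) ∥ CU idle ⇒ 3c, clock 3
[1] DMA t1→B (7c) ∥ CU A:t0 (7c) ⇒ 7c, clock 10
[2] DMA t2→A (7c) ∥ CU B:t1 (6c) ⇒ 7c, clock 17
[3] DMA t3→B (5c) ∥ CU A:t2 (5c) ⇒ 5c, clock 22
[4] DMA t4→A (8c) ∥ CU B:t3 (7c) ⇒ 8c, clock 30
[5] DMA t5→B (9c) ∥ CU A:t4 (9c) ⇒ 9c, clock 39
[6] DMA t6→A (8c) ∥ CU B:t5 (3c) ⇒ 8c, clock 47
[7] DMA t7→B (9c) ∥ CU A:t6 (9c) ⇒ 9c, clock 56
[8] DMA t8→A (9c) ∥ CU B:t7 (9c) ⇒ 9c, clock 65
[9] DMA idle ∥ CU A:t8 (8c) ⇒ 8c, clock 73

step 6: A=load:t6 B=compute:t5 [load-bound]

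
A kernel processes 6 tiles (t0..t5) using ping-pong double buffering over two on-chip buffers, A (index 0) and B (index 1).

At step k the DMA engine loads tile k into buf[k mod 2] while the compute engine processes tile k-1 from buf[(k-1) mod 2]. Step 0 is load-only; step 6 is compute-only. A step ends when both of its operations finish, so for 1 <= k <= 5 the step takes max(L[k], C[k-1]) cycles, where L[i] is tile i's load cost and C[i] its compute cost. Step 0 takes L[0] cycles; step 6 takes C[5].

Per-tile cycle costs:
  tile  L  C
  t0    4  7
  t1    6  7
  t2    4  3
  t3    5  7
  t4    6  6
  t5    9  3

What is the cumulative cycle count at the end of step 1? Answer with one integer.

step 0: L[0]=4 → dur=4, Σ=4 | A=load:t0 B=idle [load-only]
step 1: L[1]=6 C[0]=7 → dur=7, Σ=11 | A=compute:t0 B=load:t1 [compute-bound]
step 2: L[2]=4 C[1]=7 → dur=7, Σ=18 | A=load:t2 B=compute:t1 [compute-bound]
step 3: L[3]=5 C[2]=3 → dur=5, Σ=23 | A=compute:t2 B=load:t3 [load-bound]
step 4: L[4]=6 C[3]=7 → dur=7, Σ=30 | A=load:t4 B=compute:t3 [compute-bound]
step 5: L[5]=9 C[4]=6 → dur=9, Σ=39 | A=compute:t4 B=load:t5 [load-bound]
step 6: C[5]=3 → dur=3, Σ=42 | A=idle B=compute:t5 [compute-only]

end_cycle[1] = 11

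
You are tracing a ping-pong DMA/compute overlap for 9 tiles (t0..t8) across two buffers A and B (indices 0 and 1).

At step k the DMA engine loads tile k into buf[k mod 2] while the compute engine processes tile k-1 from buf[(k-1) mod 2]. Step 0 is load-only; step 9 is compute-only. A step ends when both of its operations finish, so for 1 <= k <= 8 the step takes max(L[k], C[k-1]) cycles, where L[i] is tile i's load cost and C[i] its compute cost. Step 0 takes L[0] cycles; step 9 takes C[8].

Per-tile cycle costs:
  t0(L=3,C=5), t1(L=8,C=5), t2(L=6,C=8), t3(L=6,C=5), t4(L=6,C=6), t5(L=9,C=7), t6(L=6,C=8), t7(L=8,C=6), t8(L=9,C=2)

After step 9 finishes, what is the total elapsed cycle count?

k=0 load=t0/3c comp=- wait=3 total=3
k=1 load=t1/8c comp=t0/5c wait=8 total=11
k=2 load=t2/6c comp=t1/5c wait=6 total=17
k=3 load=t3/6c comp=t2/8c wait=8 total=25
k=4 load=t4/6c comp=t3/5c wait=6 total=31
k=5 load=t5/9c comp=t4/6c wait=9 total=40
k=6 load=t6/6c comp=t5/7c wait=7 total=47
k=7 load=t7/8c comp=t6/8c wait=8 total=55
k=8 load=t8/9c comp=t7/6c wait=9 total=64
k=9 load=- comp=t8/2c wait=2 total=66

end_cycle[9] = 66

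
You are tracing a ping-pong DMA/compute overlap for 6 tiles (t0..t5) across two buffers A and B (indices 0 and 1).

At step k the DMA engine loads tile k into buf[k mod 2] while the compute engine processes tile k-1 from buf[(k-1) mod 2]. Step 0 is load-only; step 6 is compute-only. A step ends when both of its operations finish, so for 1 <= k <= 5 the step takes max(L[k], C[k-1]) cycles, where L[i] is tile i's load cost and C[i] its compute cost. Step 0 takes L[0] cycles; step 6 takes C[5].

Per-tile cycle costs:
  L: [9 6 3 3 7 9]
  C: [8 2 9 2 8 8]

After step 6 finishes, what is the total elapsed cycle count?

end_cycle[6] = 53

k=0 load=t0/9c comp=- wait=9 total=9
k=1 load=t1/6c comp=t0/8c wait=8 total=17
k=2 load=t2/3c comp=t1/2c wait=3 total=20
k=3 load=t3/3c comp=t2/9c wait=9 total=29
k=4 load=t4/7c comp=t3/2c wait=7 total=36
k=5 load=t5/9c comp=t4/8c wait=9 total=45
k=6 load=- comp=t5/8c wait=8 total=53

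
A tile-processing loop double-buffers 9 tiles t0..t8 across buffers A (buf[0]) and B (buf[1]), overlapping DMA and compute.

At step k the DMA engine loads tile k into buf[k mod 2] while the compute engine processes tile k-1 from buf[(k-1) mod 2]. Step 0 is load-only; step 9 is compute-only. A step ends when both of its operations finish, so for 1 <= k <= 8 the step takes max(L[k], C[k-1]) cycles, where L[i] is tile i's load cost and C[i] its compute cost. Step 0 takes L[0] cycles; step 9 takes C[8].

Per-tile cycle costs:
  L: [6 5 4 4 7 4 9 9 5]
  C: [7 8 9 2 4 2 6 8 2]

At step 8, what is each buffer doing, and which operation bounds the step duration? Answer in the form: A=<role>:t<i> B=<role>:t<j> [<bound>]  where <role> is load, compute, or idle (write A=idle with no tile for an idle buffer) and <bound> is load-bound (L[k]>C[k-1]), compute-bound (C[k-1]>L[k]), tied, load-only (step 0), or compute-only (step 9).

step 8: A=load:t8 B=compute:t7 [compute-bound]

step 0: L[0]=6 → dur=6, Σ=6 | A=load:t0 B=idle [load-only]
step 1: L[1]=5 C[0]=7 → dur=7, Σ=13 | A=compute:t0 B=load:t1 [compute-bound]
step 2: L[2]=4 C[1]=8 → dur=8, Σ=21 | A=load:t2 B=compute:t1 [compute-bound]
step 3: L[3]=4 C[2]=9 → dur=9, Σ=30 | A=compute:t2 B=load:t3 [compute-bound]
step 4: L[4]=7 C[3]=2 → dur=7, Σ=37 | A=load:t4 B=compute:t3 [load-bound]
step 5: L[5]=4 C[4]=4 → dur=4, Σ=41 | A=compute:t4 B=load:t5 [tied]
step 6: L[6]=9 C[5]=2 → dur=9, Σ=50 | A=load:t6 B=compute:t5 [load-bound]
step 7: L[7]=9 C[6]=6 → dur=9, Σ=59 | A=compute:t6 B=load:t7 [load-bound]
step 8: L[8]=5 C[7]=8 → dur=8, Σ=67 | A=load:t8 B=compute:t7 [compute-bound]
step 9: C[8]=2 → dur=2, Σ=69 | A=compute:t8 B=idle [compute-only]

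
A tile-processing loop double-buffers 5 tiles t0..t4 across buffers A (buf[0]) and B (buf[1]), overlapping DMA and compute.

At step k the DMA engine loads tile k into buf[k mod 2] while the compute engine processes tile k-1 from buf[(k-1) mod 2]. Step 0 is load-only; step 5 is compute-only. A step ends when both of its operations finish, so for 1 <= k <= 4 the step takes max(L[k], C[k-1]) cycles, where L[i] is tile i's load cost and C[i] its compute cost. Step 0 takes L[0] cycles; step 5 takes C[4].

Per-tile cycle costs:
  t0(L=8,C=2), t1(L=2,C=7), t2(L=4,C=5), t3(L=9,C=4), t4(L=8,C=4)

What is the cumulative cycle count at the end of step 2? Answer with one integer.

end_cycle[2] = 17

step 0: L[0]=8 → dur=8, Σ=8 | A=load:t0 B=idle [load-only]
step 1: L[1]=2 C[0]=2 → dur=2, Σ=10 | A=compute:t0 B=load:t1 [tied]
step 2: L[2]=4 C[1]=7 → dur=7, Σ=17 | A=load:t2 B=compute:t1 [compute-bound]
step 3: L[3]=9 C[2]=5 → dur=9, Σ=26 | A=compute:t2 B=load:t3 [load-bound]
step 4: L[4]=8 C[3]=4 → dur=8, Σ=34 | A=load:t4 B=compute:t3 [load-bound]
step 5: C[4]=4 → dur=4, Σ=38 | A=compute:t4 B=idle [compute-only]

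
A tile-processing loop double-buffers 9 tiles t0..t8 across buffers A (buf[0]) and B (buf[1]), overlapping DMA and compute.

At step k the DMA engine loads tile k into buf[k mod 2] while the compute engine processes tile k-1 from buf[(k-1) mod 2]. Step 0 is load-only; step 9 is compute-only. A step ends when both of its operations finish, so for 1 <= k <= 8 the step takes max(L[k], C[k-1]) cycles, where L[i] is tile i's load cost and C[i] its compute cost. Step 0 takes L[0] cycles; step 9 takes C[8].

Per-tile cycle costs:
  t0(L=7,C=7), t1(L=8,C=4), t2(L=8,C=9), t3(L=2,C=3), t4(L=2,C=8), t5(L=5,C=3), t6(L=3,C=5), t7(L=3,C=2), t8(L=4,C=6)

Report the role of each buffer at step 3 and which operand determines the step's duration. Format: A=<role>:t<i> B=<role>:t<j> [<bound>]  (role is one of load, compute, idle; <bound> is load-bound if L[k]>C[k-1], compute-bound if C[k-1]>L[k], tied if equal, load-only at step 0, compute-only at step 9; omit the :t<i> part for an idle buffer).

  0. 7=7c; end=7; A:t0 B:-
  1. max(8,7)=8c; end=15; A:t0 B:t1
  2. max(8,4)=8c; end=23; A:t2 B:t1
  3. max(2,9)=9c; end=32; A:t2 B:t3
  4. max(2,3)=3c; end=35; A:t4 B:t3
  5. max(5,8)=8c; end=43; A:t4 B:t5
  6. max(3,3)=3c; end=46; A:t6 B:t5
  7. max(3,5)=5c; end=51; A:t6 B:t7
  8. max(4,2)=4c; end=55; A:t8 B:t7
  9. 6=6c; end=61; A:t8 B:t7

step 3: A=compute:t2 B=load:t3 [compute-bound]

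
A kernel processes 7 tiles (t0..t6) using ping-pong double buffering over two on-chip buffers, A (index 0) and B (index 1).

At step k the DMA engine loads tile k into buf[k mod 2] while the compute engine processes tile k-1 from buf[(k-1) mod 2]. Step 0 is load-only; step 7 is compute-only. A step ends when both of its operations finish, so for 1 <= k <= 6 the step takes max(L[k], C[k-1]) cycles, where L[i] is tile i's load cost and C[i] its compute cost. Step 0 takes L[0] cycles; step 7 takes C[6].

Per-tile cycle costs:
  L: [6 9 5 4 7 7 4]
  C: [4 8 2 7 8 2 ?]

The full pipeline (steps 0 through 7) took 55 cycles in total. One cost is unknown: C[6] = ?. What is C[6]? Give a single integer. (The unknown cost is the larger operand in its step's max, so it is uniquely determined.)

step 0: dur = L[0]=6 = 6
step 1: dur = max(L[1]=9, C[0]=4) = 9
step 2: dur = max(L[2]=5, C[1]=8) = 8
step 3: dur = max(L[3]=4, C[2]=2) = 4
step 4: dur = max(L[4]=7, C[3]=7) = 7
step 5: dur = max(L[5]=7, C[4]=8) = 8
step 6: dur = max(L[6]=4, C[5]=2) = 4
step 7: dur = C[6]=? = C[6]  (unknown; binding)
sum of known step durations = 46
dur[7] = total - known = 55 - 46 = 9
C[6] is the binding max in step 7, so C[6] = dur[7] = 9

C[6] = 9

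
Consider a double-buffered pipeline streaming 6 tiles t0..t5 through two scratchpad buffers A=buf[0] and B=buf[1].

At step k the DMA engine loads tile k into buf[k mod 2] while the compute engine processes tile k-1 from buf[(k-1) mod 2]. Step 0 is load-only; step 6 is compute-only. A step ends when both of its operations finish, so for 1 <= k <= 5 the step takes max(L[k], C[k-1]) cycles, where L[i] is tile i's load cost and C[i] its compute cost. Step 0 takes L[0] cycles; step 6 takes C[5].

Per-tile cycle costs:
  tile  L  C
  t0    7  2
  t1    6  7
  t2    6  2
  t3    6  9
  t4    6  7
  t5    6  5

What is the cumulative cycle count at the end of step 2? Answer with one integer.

  0. 7=7c; end=7; A:t0 B:-
  1. max(6,2)=6c; end=13; A:t0 B:t1
  2. max(6,7)=7c; end=20; A:t2 B:t1
  3. max(6,2)=6c; end=26; A:t2 B:t3
  4. max(6,9)=9c; end=35; A:t4 B:t3
  5. max(6,7)=7c; end=42; A:t4 B:t5
  6. 5=5c; end=47; A:t4 B:t5

end_cycle[2] = 20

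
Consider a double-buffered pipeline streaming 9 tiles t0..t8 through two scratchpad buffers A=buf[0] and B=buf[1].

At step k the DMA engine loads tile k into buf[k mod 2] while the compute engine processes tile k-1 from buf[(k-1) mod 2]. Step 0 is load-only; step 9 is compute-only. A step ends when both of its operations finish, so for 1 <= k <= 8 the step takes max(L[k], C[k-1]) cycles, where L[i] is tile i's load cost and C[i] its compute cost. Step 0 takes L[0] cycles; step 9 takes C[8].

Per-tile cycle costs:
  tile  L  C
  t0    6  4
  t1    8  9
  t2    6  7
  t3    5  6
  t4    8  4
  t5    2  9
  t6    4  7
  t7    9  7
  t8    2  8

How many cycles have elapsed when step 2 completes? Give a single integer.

end_cycle[2] = 23

[0] DMA t0→A (6c) ∥ CU idle ⇒ 6c, clock 6
[1] DMA t1→B (8c) ∥ CU A:t0 (4c) ⇒ 8c, clock 14
[2] DMA t2→A (6c) ∥ CU B:t1 (9c) ⇒ 9c, clock 23
[3] DMA t3→B (5c) ∥ CU A:t2 (7c) ⇒ 7c, clock 30
[4] DMA t4→A (8c) ∥ CU B:t3 (6c) ⇒ 8c, clock 38
[5] DMA t5→B (2c) ∥ CU A:t4 (4c) ⇒ 4c, clock 42
[6] DMA t6→A (4c) ∥ CU B:t5 (9c) ⇒ 9c, clock 51
[7] DMA t7→B (9c) ∥ CU A:t6 (7c) ⇒ 9c, clock 60
[8] DMA t8→A (2c) ∥ CU B:t7 (7c) ⇒ 7c, clock 67
[9] DMA idle ∥ CU A:t8 (8c) ⇒ 8c, clock 75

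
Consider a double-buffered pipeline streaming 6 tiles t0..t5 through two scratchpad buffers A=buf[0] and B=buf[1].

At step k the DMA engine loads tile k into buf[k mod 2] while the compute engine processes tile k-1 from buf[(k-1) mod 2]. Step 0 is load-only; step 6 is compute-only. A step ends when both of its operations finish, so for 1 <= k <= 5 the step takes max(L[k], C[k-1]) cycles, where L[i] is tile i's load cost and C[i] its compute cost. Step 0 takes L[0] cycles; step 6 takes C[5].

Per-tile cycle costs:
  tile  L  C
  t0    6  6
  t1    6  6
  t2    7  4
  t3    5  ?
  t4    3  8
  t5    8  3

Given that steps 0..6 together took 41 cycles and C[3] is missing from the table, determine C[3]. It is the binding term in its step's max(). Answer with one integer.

C[3] = 6

step 0: dur = L[0]=6 = 6
step 1: dur = max(L[1]=6, C[0]=6) = 6
step 2: dur = max(L[2]=7, C[1]=6) = 7
step 3: dur = max(L[3]=5, C[2]=4) = 5
step 4: dur = max(L[4]=3, C[3]=?) = C[3]  (unknown; binding)
step 5: dur = max(L[5]=8, C[4]=8) = 8
step 6: dur = C[5]=3 = 3
sum of known step durations = 35
dur[4] = total - known = 41 - 35 = 6
C[3] is the binding max in step 4, so C[3] = dur[4] = 6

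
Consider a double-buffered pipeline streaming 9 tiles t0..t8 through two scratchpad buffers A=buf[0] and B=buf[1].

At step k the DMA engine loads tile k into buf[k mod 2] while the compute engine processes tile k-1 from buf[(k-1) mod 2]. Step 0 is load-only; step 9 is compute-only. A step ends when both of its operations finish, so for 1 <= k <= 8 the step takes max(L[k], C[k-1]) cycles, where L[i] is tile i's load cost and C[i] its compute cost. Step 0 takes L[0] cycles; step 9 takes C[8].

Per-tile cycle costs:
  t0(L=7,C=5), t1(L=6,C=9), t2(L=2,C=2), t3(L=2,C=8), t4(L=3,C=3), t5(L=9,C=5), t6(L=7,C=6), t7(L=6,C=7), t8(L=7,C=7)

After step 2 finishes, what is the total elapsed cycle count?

  0. 7=7c; end=7; A:t0 B:-
  1. max(6,5)=6c; end=13; A:t0 B:t1
  2. max(2,9)=9c; end=22; A:t2 B:t1
  3. max(2,2)=2c; end=24; A:t2 B:t3
  4. max(3,8)=8c; end=32; A:t4 B:t3
  5. max(9,3)=9c; end=41; A:t4 B:t5
  6. max(7,5)=7c; end=48; A:t6 B:t5
  7. max(6,6)=6c; end=54; A:t6 B:t7
  8. max(7,7)=7c; end=61; A:t8 B:t7
  9. 7=7c; end=68; A:t8 B:t7

end_cycle[2] = 22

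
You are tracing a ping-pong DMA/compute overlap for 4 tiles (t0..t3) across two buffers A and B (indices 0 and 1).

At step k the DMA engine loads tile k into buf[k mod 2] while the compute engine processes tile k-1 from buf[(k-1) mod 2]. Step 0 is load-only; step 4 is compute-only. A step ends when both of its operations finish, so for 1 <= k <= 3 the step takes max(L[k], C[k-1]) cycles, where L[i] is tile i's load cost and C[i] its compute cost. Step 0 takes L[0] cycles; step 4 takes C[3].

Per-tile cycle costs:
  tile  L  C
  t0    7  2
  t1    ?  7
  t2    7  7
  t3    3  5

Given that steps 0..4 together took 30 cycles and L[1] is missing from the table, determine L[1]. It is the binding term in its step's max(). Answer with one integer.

L[1] = 4

step 0 = dur = L[0]=7 = 7
step 1 = dur = max(L[1]=?, C[0]=2) = L[1]  (unknown; binding)
step 2 = dur = max(L[2]=7, C[1]=7) = 7
step 3 = dur = max(L[3]=3, C[2]=7) = 7
step 4 = dur = C[3]=5 = 5
sum of known step durations = 26
dur[1] = total - known = 30 - 26 = 4
L[1] is the binding max in step 1, so L[1] = dur[1] = 4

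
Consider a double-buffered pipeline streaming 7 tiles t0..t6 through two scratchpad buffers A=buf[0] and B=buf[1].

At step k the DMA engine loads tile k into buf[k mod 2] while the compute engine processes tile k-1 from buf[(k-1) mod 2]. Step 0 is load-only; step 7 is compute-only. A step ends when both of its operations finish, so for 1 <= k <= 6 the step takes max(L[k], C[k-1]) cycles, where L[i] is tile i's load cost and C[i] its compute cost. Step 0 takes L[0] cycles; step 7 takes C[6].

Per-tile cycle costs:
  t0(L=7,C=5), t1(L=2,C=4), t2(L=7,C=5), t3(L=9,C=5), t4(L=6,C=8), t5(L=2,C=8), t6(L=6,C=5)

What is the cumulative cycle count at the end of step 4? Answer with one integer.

[0] DMA t0→A (7c) ∥ CU idle ⇒ 7c, clock 7
[1] DMA t1→B (2c) ∥ CU A:t0 (5c) ⇒ 5c, clock 12
[2] DMA t2→A (7c) ∥ CU B:t1 (4c) ⇒ 7c, clock 19
[3] DMA t3→B (9c) ∥ CU A:t2 (5c) ⇒ 9c, clock 28
[4] DMA t4→A (6c) ∥ CU B:t3 (5c) ⇒ 6c, clock 34
[5] DMA t5→B (2c) ∥ CU A:t4 (8c) ⇒ 8c, clock 42
[6] DMA t6→A (6c) ∥ CU B:t5 (8c) ⇒ 8c, clock 50
[7] DMA idle ∥ CU A:t6 (5c) ⇒ 5c, clock 55

end_cycle[4] = 34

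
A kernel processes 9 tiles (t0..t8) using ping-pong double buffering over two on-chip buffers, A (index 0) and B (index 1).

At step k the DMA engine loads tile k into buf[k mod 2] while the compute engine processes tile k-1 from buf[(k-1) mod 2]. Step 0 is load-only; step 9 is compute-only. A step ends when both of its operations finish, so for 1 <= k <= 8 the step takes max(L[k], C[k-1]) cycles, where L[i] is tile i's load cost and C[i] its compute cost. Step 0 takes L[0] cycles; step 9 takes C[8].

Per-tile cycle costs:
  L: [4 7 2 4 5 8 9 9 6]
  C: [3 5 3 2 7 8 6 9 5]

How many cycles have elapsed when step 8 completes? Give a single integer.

end_cycle[8] = 60

  0. 4=4c; end=4; A:t0 B:-
  1. max(7,3)=7c; end=11; A:t0 B:t1
  2. max(2,5)=5c; end=16; A:t2 B:t1
  3. max(4,3)=4c; end=20; A:t2 B:t3
  4. max(5,2)=5c; end=25; A:t4 B:t3
  5. max(8,7)=8c; end=33; A:t4 B:t5
  6. max(9,8)=9c; end=42; A:t6 B:t5
  7. max(9,6)=9c; end=51; A:t6 B:t7
  8. max(6,9)=9c; end=60; A:t8 B:t7
  9. 5=5c; end=65; A:t8 B:t7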